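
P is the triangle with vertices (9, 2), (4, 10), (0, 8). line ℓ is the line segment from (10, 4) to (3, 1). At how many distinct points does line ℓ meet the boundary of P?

The segment meets the boundary at (7.565,2.957), (8.225,3.239).

2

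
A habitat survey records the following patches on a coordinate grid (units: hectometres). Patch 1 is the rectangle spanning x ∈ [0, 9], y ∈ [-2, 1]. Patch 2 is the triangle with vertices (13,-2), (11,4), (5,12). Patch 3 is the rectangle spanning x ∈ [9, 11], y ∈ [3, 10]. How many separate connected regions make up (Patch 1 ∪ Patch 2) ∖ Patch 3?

3

(Patch 1 ∪ Patch 2) ∖ Patch 3 splits into 3 disjoint pieces (area 27, area 3.3333, area 3.1429).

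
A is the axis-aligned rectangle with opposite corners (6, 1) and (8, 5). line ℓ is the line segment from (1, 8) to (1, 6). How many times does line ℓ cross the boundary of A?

The segment lies entirely outside A and never meets its boundary.

0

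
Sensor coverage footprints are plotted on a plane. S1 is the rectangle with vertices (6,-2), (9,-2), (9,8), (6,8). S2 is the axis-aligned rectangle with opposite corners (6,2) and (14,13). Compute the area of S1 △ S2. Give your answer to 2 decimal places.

82.00

|S1∩S2|: x∈[6,9], y∈[2,8] → 3·6 = 18.
|S1 △ S2| = |S1| + |S2| − 2·|S1∩S2| = 30 + 88 − 36 = 82.00.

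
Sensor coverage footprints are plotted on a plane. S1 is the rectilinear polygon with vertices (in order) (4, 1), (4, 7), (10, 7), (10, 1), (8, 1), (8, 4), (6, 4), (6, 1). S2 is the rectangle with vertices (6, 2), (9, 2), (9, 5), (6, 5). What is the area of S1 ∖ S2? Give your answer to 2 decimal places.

|S1| = 30, |S1∩S2| = 5.
|S1 ∖ S2| = |S1| − |S1∩S2| = 30 − 5 = 25.00.

25.00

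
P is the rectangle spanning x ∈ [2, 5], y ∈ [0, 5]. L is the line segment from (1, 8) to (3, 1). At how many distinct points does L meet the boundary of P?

1

The segment meets the boundary at (2,4.5).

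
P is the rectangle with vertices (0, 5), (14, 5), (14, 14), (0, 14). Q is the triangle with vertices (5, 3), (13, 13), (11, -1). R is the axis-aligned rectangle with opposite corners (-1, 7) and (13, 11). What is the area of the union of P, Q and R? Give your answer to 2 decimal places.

154.97

By inclusion–exclusion:
Individual areas: |P| = 126, |Q| = 46, |R| = 56.
|P∩Q| = 21.0286.
|P∩R|: x∈[0,13], y∈[7,11] → 13·4 = 52.
|Q∩R| = 10.5143.
|P∩Q∩R| = 10.5143.
|P ∪ Q ∪ R| = 228 − 83.5429 + 10.5143 = 154.97.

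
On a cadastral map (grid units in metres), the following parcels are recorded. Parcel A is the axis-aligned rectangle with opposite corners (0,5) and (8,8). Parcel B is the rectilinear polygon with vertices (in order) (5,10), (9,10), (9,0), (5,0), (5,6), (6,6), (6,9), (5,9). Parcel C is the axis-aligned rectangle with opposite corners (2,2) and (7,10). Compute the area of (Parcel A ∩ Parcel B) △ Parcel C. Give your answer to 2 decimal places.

39.00

|Parcel A ∩ Parcel B| = 7.
|(Parcel A ∩ Parcel B) ∩ Parcel C| = 4.
|(Parcel A ∩ Parcel B) △ Parcel C| = 7 + 40 − 8 = 39.00.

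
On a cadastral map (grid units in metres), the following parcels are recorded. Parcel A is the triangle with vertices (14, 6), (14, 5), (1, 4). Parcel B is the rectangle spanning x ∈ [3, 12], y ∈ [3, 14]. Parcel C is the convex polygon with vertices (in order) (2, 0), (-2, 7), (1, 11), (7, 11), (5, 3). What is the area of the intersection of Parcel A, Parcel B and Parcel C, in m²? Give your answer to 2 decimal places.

0.58

The intersection is the polygon with vertices (3,4.308), (5.42,4.68), (5.333,4.333), (3,4.154).
By the shoelace formula its area is 0.58.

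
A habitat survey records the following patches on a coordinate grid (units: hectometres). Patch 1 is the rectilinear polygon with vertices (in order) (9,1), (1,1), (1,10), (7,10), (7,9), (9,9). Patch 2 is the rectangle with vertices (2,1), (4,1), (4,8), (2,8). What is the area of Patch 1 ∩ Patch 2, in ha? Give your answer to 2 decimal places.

14.00

The intersection is the polygon with vertices (2,1), (2,8), (4,8), (4,1).
By the shoelace formula its area is 14.00.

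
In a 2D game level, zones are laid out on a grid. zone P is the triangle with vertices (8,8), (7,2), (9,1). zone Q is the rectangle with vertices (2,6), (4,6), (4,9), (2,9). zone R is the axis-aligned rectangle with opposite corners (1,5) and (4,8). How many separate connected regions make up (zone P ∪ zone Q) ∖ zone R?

2

(zone P ∪ zone Q) ∖ zone R splits into 2 disjoint pieces (area 6.5, area 2).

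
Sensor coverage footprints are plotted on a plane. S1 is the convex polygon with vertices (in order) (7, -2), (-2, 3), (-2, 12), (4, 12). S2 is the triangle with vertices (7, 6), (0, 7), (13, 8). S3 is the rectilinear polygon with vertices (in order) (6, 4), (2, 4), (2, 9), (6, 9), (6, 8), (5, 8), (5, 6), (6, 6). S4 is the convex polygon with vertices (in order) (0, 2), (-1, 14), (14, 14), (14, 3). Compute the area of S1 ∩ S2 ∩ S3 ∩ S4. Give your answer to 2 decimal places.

The intersection is the polygon with vertices (2,7.154), (4.989,7.384), (5,7.333), (5,6.286), (2,6.714).
By the shoelace formula its area is 2.31.

2.31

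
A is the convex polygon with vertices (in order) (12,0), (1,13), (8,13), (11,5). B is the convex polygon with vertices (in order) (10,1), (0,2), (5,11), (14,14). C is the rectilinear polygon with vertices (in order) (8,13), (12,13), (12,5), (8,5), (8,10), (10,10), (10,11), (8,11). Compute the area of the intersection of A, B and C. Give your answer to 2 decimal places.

10.90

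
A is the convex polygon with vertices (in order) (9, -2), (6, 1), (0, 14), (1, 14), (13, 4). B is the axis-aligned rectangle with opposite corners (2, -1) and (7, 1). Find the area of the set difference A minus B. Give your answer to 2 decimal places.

74.00

|A| = 74.5, |A∩B| = 0.5.
|A ∖ B| = |A| − |A∩B| = 74.5 − 0.5 = 74.00.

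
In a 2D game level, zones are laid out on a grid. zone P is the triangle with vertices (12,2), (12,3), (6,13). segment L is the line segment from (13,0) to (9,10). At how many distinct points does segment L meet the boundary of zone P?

The segment meets the boundary at (11.4,4), (12,2.5).

2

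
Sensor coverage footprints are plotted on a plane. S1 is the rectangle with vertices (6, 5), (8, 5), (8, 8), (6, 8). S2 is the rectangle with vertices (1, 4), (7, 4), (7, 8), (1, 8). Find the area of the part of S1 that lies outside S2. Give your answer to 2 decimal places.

|S1∩S2|: x∈[6,7], y∈[5,8] → 1·3 = 3.
|S1| = 6.
|S1 ∖ S2| = |S1| − |S1∩S2| = 6 − 3 = 3.00.

3.00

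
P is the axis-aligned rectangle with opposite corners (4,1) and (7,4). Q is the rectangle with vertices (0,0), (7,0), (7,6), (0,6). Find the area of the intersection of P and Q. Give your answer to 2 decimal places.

9.00

|P∩Q|: x∈[4,7], y∈[1,4] → 3·3 = 9.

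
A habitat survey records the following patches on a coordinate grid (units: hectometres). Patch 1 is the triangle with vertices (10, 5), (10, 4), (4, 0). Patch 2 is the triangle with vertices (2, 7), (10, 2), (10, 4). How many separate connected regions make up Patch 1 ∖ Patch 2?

2

Patch 1 ∖ Patch 2 splits into 2 disjoint pieces (area 0.4138, area 1.4627).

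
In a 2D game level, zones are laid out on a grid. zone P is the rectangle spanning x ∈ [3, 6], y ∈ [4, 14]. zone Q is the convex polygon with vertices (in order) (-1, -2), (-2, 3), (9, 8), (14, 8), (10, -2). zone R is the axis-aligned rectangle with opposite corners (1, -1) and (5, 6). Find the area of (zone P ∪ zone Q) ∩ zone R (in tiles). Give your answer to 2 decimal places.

The region (zone P ∪ zone Q) ∩ zone R is the polygon with vertices (3,5.273), (3,6), (5,6), (5,-1), (1,-1), (1,4.364).
By the shoelace formula its area is 25.64.

25.64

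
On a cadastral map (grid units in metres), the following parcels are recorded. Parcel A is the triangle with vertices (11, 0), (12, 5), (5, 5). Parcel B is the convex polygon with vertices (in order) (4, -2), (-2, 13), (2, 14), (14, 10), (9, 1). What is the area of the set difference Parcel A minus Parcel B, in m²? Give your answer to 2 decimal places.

|Parcel A| = 17.5, |Parcel A∩Parcel B| = 11.0267.
|Parcel A ∖ Parcel B| = |Parcel A| − |Parcel A∩Parcel B| = 17.5 − 11.0267 = 6.47.

6.47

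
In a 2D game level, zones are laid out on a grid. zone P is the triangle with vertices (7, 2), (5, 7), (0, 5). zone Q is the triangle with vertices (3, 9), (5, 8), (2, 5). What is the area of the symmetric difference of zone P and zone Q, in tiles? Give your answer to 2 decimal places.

18.11

|zone P| = 14.5, |zone Q| = 4.5, |zone P∩zone Q| = 0.4444.
|zone P △ zone Q| = |zone P| + |zone Q| − 2·|zone P∩zone Q| = 14.5 + 4.5 − 0.8889 = 18.11.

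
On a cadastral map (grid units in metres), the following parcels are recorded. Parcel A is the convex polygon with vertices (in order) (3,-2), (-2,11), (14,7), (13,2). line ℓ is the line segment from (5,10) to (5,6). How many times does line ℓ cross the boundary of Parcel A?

1

The segment meets the boundary at (5,9.25).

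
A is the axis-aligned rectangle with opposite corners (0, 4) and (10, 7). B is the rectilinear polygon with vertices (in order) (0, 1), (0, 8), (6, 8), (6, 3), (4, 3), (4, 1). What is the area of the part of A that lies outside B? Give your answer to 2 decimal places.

|A| = 30, |A∩B| = 18.
|A ∖ B| = |A| − |A∩B| = 30 − 18 = 12.00.

12.00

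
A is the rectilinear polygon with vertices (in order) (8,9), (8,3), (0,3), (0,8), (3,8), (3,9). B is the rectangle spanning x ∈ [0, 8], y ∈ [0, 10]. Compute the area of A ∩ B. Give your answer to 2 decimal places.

45.00

The intersection is the polygon with vertices (8,3), (0,3), (0,8), (3,8), (3,9), (8,9).
By the shoelace formula its area is 45.00.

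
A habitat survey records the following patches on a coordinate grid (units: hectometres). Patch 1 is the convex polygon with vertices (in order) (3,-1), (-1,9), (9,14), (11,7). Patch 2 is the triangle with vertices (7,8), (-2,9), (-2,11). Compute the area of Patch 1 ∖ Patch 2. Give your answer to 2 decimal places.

|Patch 1| = 96, |Patch 1∩Patch 2| = 5.4419.
|Patch 1 ∖ Patch 2| = |Patch 1| − |Patch 1∩Patch 2| = 96 − 5.4419 = 90.56.

90.56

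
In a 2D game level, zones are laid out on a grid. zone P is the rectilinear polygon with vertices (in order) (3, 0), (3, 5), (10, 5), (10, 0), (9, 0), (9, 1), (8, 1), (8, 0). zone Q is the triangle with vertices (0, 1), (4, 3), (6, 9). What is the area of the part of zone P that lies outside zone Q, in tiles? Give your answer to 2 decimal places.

|zone P| = 34, |zone P∩zone Q| = 2.9167.
|zone P ∖ zone Q| = |zone P| − |zone P∩zone Q| = 34 − 2.9167 = 31.08.

31.08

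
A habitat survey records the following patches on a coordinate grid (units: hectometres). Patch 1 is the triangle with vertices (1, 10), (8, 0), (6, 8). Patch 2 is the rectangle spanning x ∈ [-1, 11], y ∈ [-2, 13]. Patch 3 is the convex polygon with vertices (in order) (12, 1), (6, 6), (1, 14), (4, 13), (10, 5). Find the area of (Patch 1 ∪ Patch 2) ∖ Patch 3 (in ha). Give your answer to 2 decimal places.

|Patch 1 ∪ Patch 2| = 180.
|(Patch 1 ∪ Patch 2) ∩ Patch 3| = 27.7292.
|(Patch 1 ∪ Patch 2) ∖ Patch 3| = 180 − 27.7292 = 152.27.

152.27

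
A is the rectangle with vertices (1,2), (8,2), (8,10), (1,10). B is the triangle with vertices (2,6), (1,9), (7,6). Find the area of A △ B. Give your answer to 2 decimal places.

48.50

|A| = 56, |B| = 7.5, |A∩B| = 7.5.
|A △ B| = |A| + |B| − 2·|A∩B| = 56 + 7.5 − 15 = 48.50.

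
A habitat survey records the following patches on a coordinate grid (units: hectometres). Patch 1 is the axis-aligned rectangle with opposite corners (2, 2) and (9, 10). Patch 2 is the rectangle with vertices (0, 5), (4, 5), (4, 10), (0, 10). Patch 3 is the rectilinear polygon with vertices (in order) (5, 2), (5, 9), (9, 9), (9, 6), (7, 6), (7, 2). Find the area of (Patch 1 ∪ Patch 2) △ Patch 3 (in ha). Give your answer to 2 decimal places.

46.00

|Patch 1 ∪ Patch 2| = 66.
|(Patch 1 ∪ Patch 2) ∩ Patch 3| = 20.
|(Patch 1 ∪ Patch 2) △ Patch 3| = 66 + 20 − 40 = 46.00.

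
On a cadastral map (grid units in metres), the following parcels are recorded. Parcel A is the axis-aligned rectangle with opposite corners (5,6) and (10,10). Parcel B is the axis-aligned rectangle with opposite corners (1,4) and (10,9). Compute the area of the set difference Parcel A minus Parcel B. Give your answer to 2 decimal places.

5.00

|Parcel A∩Parcel B|: x∈[5,10], y∈[6,9] → 5·3 = 15.
|Parcel A| = 20.
|Parcel A ∖ Parcel B| = |Parcel A| − |Parcel A∩Parcel B| = 20 − 15 = 5.00.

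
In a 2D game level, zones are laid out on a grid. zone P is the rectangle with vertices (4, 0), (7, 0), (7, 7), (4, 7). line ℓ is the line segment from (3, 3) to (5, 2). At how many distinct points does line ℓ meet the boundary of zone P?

1

The segment meets the boundary at (4,2.5).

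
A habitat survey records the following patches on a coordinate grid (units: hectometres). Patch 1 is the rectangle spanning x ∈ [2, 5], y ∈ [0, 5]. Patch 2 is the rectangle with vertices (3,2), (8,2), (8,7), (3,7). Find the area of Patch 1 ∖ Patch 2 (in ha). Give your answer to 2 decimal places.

9.00

|Patch 1∩Patch 2|: x∈[3,5], y∈[2,5] → 2·3 = 6.
|Patch 1| = 15.
|Patch 1 ∖ Patch 2| = |Patch 1| − |Patch 1∩Patch 2| = 15 − 6 = 9.00.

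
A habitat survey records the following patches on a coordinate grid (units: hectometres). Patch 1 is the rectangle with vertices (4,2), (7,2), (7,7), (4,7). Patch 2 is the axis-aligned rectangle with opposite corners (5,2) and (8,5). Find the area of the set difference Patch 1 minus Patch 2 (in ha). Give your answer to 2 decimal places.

|Patch 1∩Patch 2|: x∈[5,7], y∈[2,5] → 2·3 = 6.
|Patch 1| = 15.
|Patch 1 ∖ Patch 2| = |Patch 1| − |Patch 1∩Patch 2| = 15 − 6 = 9.00.

9.00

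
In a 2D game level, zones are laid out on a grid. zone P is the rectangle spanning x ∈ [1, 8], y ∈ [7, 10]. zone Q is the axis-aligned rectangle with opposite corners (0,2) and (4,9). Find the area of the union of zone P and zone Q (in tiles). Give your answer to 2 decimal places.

By inclusion–exclusion:
Individual areas: |zone P| = 21, |zone Q| = 28.
|zone P∩zone Q|: x∈[1,4], y∈[7,9] → 3·2 = 6.
|zone P ∪ zone Q| = 49 − 6 = 43.00.

43.00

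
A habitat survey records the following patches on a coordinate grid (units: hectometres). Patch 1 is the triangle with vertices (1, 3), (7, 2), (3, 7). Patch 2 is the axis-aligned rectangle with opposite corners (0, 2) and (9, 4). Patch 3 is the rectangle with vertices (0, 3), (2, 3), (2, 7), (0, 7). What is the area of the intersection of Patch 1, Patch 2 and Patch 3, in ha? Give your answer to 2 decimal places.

The intersection is the polygon with vertices (1.5,4), (2,4), (2,3), (1,3).
By the shoelace formula its area is 0.75.

0.75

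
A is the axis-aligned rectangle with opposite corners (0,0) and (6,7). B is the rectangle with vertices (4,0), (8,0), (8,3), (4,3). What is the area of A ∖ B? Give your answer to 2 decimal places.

36.00

|A∩B|: x∈[4,6], y∈[0,3] → 2·3 = 6.
|A| = 42.
|A ∖ B| = |A| − |A∩B| = 42 − 6 = 36.00.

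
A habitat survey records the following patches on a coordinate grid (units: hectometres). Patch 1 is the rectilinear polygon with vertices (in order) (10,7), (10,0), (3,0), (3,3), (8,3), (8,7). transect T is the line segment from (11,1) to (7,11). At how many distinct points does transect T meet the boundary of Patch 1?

2

The segment meets the boundary at (10,3.5), (8.6,7).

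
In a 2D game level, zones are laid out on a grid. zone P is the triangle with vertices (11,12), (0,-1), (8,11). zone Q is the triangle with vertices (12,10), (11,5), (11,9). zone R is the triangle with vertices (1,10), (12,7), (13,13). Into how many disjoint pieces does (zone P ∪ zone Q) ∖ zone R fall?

2

(zone P ∪ zone Q) ∖ zone R splits into 2 disjoint pieces (area 7.8403, area 0.4898).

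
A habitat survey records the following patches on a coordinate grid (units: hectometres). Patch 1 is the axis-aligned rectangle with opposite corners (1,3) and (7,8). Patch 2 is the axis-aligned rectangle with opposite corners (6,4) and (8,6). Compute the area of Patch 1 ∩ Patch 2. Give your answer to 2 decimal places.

2.00

|Patch 1∩Patch 2|: x∈[6,7], y∈[4,6] → 1·2 = 2.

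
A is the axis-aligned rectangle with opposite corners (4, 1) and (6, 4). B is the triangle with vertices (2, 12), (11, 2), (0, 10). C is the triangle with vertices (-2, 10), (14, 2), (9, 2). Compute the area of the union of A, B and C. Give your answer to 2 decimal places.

41.89

By inclusion–exclusion:
Individual areas: |A| = 6, |B| = 19, |C| = 20.
|A∩B| = 0.
|A∩C| = 0.
|B∩C| = 3.1091.
|A∩B∩C| = 0.
|A ∪ B ∪ C| = 45 − 3.1091 + 0 = 41.89.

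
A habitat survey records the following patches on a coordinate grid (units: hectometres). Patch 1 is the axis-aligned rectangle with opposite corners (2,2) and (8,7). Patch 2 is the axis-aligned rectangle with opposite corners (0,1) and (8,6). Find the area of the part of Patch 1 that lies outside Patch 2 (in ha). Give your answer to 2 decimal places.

|Patch 1∩Patch 2|: x∈[2,8], y∈[2,6] → 6·4 = 24.
|Patch 1| = 30.
|Patch 1 ∖ Patch 2| = |Patch 1| − |Patch 1∩Patch 2| = 30 − 24 = 6.00.

6.00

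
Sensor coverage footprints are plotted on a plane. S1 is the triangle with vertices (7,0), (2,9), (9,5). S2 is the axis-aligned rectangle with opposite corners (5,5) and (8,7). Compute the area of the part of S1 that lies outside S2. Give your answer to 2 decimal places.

|S1| = 21.5, |S1∩S2| = 4.2143.
|S1 ∖ S2| = |S1| − |S1∩S2| = 21.5 − 4.2143 = 17.29.

17.29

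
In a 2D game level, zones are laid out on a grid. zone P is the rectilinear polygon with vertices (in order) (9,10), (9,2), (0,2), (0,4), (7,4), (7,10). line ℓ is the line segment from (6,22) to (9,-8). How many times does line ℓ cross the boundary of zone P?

2

The segment meets the boundary at (8,2), (7.2,10).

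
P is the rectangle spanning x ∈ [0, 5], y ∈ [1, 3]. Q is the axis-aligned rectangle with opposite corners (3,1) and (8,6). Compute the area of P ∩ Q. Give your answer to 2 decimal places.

4.00

|P∩Q|: x∈[3,5], y∈[1,3] → 2·2 = 4.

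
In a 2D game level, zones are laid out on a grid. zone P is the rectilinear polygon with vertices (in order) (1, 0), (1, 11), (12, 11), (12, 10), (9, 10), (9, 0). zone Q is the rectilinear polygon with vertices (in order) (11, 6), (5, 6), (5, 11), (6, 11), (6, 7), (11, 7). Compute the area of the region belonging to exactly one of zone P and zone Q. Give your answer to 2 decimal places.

85.00

|zone P| = 91, |zone Q| = 10, |zone P∩zone Q| = 8.
|zone P △ zone Q| = |zone P| + |zone Q| − 2·|zone P∩zone Q| = 91 + 10 − 16 = 85.00.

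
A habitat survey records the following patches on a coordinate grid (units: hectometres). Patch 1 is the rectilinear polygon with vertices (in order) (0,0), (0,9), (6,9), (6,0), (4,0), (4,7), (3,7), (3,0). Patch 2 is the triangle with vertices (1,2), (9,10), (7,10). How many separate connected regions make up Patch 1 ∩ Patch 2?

2

Patch 1 ∩ Patch 2 splits into 2 disjoint pieces (area 2.6667, area 0.6667).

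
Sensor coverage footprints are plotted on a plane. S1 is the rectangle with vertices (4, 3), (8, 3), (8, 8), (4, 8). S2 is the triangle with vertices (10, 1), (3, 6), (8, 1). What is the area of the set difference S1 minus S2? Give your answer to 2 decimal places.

18.34

|S1| = 20, |S1∩S2| = 1.6571.
|S1 ∖ S2| = |S1| − |S1∩S2| = 20 − 1.6571 = 18.34.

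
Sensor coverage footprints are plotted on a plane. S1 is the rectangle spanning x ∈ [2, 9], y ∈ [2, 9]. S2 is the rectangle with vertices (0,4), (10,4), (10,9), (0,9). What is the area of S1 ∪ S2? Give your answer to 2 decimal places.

By inclusion–exclusion:
Individual areas: |S1| = 49, |S2| = 50.
|S1∩S2|: x∈[2,9], y∈[4,9] → 7·5 = 35.
|S1 ∪ S2| = 99 − 35 = 64.00.

64.00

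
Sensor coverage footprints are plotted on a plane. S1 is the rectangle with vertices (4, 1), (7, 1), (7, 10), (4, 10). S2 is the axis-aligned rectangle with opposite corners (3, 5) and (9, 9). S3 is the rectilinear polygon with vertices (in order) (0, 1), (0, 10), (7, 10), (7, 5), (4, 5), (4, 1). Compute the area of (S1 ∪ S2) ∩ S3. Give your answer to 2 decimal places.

|S1 ∪ S2| = 39.
|(S1 ∪ S2) ∩ S3| = 19.00.

19.00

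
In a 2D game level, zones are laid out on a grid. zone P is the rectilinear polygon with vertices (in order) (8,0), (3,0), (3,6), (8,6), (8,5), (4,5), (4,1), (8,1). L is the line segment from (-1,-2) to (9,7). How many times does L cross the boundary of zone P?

4

The segment meets the boundary at (7.889,6), (6.778,5), (4,2.5), (3,1.6).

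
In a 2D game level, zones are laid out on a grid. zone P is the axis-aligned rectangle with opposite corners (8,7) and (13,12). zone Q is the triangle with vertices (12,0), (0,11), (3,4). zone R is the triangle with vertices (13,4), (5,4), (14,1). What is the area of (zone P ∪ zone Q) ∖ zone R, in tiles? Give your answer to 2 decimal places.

48.68

|zone P ∪ zone Q| = 50.5.
|(zone P ∪ zone Q) ∩ zone R| = 1.8203.
|(zone P ∪ zone Q) ∖ zone R| = 50.5 − 1.8203 = 48.68.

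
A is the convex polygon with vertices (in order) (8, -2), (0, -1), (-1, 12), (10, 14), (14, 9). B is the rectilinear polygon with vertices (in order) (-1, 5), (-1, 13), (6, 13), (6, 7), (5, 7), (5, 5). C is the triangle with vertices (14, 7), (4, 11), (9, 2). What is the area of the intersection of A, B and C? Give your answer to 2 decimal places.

2.80

The intersection is the polygon with vertices (6,7.4), (4,11), (6,10.2).
By the shoelace formula its area is 2.80.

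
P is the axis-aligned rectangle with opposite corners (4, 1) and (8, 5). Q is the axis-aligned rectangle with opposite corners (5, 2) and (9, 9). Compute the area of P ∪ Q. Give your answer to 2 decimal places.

35.00

By inclusion–exclusion:
Individual areas: |P| = 16, |Q| = 28.
|P∩Q|: x∈[5,8], y∈[2,5] → 3·3 = 9.
|P ∪ Q| = 44 − 9 = 35.00.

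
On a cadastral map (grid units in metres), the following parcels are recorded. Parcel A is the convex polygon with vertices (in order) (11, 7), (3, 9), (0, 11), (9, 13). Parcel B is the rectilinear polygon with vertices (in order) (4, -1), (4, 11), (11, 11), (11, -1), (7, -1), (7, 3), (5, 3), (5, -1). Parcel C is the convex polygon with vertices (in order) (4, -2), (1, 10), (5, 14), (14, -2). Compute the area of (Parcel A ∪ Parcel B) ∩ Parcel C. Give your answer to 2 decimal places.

|Parcel A ∪ Parcel B| = 90.7917.
|(Parcel A ∪ Parcel B) ∩ Parcel C| = 67.64.

67.64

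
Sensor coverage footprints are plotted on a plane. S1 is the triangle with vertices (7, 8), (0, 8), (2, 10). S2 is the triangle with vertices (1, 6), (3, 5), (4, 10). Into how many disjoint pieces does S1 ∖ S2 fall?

2

S1 ∖ S2 splits into 2 disjoint pieces (area 2.1407, area 3.8846).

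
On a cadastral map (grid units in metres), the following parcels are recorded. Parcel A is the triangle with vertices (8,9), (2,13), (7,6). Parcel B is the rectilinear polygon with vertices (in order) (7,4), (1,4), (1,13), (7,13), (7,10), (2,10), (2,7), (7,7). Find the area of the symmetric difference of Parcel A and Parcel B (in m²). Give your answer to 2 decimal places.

42.21

|Parcel A| = 11, |Parcel B| = 39, |Parcel A∩Parcel B| = 3.8929.
|Parcel A △ Parcel B| = |Parcel A| + |Parcel B| − 2·|Parcel A∩Parcel B| = 11 + 39 − 7.7857 = 42.21.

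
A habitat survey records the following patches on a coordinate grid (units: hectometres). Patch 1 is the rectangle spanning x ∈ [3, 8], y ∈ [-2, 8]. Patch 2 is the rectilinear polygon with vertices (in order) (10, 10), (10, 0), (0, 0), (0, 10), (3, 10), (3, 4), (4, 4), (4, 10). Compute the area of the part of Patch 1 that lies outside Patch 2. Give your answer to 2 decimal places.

|Patch 1| = 50, |Patch 1∩Patch 2| = 36.
|Patch 1 ∖ Patch 2| = |Patch 1| − |Patch 1∩Patch 2| = 50 − 36 = 14.00.

14.00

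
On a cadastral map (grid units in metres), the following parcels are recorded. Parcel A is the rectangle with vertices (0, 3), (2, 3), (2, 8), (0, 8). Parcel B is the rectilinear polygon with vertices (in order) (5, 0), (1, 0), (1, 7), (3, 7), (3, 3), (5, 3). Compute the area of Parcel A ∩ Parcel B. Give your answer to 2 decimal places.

4.00

The intersection is the polygon with vertices (2,3), (1,3), (1,7), (2,7).
By the shoelace formula its area is 4.00.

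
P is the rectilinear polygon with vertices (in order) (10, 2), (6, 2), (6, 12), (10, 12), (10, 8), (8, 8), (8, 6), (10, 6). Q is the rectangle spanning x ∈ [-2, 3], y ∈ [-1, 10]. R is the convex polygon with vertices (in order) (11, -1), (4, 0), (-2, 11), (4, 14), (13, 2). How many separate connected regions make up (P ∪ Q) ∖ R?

(P ∪ Q) ∖ R splits into 2 disjoint pieces (area 11.8333, area 36.8106).

2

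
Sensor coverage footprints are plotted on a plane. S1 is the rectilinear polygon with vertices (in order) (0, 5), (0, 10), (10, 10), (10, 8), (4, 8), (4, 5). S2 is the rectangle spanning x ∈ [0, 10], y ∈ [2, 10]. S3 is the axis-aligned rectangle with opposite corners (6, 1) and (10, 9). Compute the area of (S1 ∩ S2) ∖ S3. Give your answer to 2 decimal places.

|S1 ∩ S2| = 32.
|(S1 ∩ S2) ∩ S3| = 4.
|(S1 ∩ S2) ∖ S3| = 32 − 4 = 28.00.

28.00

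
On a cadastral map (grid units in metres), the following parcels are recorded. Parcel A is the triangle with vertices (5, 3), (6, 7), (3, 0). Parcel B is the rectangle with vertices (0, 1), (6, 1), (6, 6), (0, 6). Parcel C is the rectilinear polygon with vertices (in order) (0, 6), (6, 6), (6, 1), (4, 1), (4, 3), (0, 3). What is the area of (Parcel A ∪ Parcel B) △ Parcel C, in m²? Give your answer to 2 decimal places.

8.21

|Parcel A ∪ Parcel B| = 30.2083.
|(Parcel A ∪ Parcel B) ∩ Parcel C| = 22.
|(Parcel A ∪ Parcel B) △ Parcel C| = 30.2083 + 22 − 44 = 8.21.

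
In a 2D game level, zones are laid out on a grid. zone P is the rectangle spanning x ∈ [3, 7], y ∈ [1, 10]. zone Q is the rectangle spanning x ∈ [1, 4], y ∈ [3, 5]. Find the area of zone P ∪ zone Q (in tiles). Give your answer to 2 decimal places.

40.00

By inclusion–exclusion:
Individual areas: |zone P| = 36, |zone Q| = 6.
|zone P∩zone Q|: x∈[3,4], y∈[3,5] → 1·2 = 2.
|zone P ∪ zone Q| = 42 − 2 = 40.00.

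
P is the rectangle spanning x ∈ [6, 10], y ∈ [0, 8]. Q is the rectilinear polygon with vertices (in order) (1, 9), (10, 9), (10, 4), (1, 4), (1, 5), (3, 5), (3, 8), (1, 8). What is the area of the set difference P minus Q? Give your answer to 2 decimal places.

16.00

|P| = 32, |P∩Q| = 16.
|P ∖ Q| = |P| − |P∩Q| = 32 − 16 = 16.00.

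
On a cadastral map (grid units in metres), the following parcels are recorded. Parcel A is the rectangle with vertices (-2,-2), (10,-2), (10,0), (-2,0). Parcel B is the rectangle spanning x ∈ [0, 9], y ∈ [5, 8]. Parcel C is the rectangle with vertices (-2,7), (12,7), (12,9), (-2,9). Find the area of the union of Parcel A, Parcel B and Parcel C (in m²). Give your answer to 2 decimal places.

By inclusion–exclusion:
Individual areas: |Parcel A| = 24, |Parcel B| = 27, |Parcel C| = 28.
|Parcel A∩Parcel B| = 0 (no overlap).
|Parcel A∩Parcel C| = 0 (no overlap).
|Parcel B∩Parcel C|: x∈[0,9], y∈[7,8] → 9·1 = 9.
|Parcel A∩Parcel B∩Parcel C| = 0.
|Parcel A ∪ Parcel B ∪ Parcel C| = 79 − 9 + 0 = 70.00.

70.00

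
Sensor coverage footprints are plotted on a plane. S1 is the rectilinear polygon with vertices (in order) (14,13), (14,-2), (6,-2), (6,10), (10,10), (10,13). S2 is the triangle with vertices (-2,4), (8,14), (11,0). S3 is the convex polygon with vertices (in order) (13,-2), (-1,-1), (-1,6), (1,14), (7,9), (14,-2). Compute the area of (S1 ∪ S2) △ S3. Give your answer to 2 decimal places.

|S1 ∪ S2| = 157.5604.
|(S1 ∪ S2) ∩ S3| = 88.0787.
|(S1 ∪ S2) △ S3| = 157.5604 + 136.5 − 176.1573 = 117.90.

117.90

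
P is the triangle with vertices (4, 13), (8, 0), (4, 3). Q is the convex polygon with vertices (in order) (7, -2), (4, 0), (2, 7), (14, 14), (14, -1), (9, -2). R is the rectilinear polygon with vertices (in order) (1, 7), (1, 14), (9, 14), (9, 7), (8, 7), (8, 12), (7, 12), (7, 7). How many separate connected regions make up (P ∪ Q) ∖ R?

(P ∪ Q) ∖ R is a single connected region.

1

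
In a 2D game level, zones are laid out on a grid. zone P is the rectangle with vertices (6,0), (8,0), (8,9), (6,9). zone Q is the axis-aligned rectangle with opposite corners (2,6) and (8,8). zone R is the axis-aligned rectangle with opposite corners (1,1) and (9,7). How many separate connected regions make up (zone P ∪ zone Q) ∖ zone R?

(zone P ∪ zone Q) ∖ zone R splits into 2 disjoint pieces (area 2, area 8).

2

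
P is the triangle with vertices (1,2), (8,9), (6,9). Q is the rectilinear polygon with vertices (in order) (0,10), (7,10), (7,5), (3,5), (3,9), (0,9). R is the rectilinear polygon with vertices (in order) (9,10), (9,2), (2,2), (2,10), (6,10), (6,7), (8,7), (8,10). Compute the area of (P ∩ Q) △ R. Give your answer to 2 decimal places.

47.79

|P ∩ Q| = 5.2143.
|(P ∩ Q) ∩ R| = 3.7143.
|(P ∩ Q) △ R| = 5.2143 + 50 − 7.4286 = 47.79.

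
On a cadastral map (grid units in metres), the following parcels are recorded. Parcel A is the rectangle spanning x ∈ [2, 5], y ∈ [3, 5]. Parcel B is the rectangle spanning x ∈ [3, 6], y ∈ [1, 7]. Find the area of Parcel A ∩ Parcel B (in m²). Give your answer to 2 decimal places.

|Parcel A∩Parcel B|: x∈[3,5], y∈[3,5] → 2·2 = 4.

4.00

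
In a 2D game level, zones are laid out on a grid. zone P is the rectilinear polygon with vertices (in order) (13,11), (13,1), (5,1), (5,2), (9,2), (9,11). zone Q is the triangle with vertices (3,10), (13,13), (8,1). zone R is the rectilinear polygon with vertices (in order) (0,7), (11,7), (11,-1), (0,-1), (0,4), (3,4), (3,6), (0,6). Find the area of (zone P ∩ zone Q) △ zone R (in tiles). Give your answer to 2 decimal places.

88.15

|zone P ∩ zone Q| = 12.5194.
|(zone P ∩ zone Q) ∩ zone R| = 3.1861.
|(zone P ∩ zone Q) △ zone R| = 12.5194 + 82 − 6.3722 = 88.15.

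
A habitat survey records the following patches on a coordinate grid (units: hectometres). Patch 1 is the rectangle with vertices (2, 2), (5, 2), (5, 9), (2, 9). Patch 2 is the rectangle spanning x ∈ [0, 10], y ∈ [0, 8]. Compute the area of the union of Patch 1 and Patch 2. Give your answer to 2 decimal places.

By inclusion–exclusion:
Individual areas: |Patch 1| = 21, |Patch 2| = 80.
|Patch 1∩Patch 2|: x∈[2,5], y∈[2,8] → 3·6 = 18.
|Patch 1 ∪ Patch 2| = 101 − 18 = 83.00.

83.00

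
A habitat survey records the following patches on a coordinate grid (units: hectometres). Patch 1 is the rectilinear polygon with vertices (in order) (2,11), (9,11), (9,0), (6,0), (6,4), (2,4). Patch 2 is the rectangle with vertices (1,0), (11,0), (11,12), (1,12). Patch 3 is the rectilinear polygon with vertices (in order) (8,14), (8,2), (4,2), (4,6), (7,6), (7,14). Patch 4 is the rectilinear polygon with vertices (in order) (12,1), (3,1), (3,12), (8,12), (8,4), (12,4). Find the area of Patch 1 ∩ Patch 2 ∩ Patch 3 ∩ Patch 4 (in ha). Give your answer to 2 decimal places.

17.00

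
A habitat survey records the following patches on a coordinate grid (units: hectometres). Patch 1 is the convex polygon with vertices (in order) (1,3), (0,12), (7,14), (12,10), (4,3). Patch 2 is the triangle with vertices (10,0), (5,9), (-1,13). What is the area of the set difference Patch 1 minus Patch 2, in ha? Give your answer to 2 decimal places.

69.64

|Patch 1| = 82.5, |Patch 1∩Patch 2| = 12.8584.
|Patch 1 ∖ Patch 2| = |Patch 1| − |Patch 1∩Patch 2| = 82.5 − 12.8584 = 69.64.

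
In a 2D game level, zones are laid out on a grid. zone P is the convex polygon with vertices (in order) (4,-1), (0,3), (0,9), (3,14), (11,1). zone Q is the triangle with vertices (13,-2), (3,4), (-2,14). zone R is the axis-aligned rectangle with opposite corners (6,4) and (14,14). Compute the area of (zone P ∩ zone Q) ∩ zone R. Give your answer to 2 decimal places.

The region (zone P ∩ zone Q) ∩ zone R is the polygon with vertices (7.375,4), (6,4), (6,5.467).
By the shoelace formula its area is 1.01.

1.01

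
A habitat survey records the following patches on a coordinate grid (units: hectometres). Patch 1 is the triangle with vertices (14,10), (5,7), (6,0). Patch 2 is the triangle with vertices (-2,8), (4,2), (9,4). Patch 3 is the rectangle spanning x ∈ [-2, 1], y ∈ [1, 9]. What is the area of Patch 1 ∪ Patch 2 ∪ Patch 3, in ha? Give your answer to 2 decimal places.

By inclusion–exclusion:
Individual areas: |Patch 1| = 33, |Patch 2| = 21, |Patch 3| = 24.
|Patch 1∩Patch 2| = 4.8593.
|Patch 1∩Patch 3| = 0.
|Patch 2∩Patch 3| = 2.8636.
|Patch 1∩Patch 2∩Patch 3| = 0.
|Patch 1 ∪ Patch 2 ∪ Patch 3| = 78 − 7.7229 + 0 = 70.28.

70.28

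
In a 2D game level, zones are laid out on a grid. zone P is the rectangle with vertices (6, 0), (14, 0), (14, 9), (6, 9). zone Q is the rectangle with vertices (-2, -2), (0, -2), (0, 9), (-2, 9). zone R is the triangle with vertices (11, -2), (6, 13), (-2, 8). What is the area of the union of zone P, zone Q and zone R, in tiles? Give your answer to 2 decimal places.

140.48

By inclusion–exclusion:
Individual areas: |zone P| = 72, |zone Q| = 22, |zone R| = 72.5.
|zone P∩zone Q| = 0 (no overlap).
|zone P∩zone R| = 23.2846.
|zone Q∩zone R| = 2.7385.
|zone P∩zone Q∩zone R| = 0.
|zone P ∪ zone Q ∪ zone R| = 166.5 − 26.0231 + 0 = 140.48.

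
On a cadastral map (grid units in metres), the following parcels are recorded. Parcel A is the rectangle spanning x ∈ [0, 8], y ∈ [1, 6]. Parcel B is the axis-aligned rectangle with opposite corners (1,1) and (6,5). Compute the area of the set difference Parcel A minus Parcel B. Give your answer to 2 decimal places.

|Parcel A∩Parcel B|: x∈[1,6], y∈[1,5] → 5·4 = 20.
|Parcel A| = 40.
|Parcel A ∖ Parcel B| = |Parcel A| − |Parcel A∩Parcel B| = 40 − 20 = 20.00.

20.00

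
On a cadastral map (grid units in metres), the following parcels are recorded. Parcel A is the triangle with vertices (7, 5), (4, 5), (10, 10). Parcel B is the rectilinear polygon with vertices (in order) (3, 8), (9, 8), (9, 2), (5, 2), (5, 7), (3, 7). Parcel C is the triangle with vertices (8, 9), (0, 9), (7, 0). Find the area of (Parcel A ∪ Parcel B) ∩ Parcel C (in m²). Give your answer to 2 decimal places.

|Parcel A ∪ Parcel B| = 27.6167.
|(Parcel A ∪ Parcel B) ∩ Parcel C| = 17.66.

17.66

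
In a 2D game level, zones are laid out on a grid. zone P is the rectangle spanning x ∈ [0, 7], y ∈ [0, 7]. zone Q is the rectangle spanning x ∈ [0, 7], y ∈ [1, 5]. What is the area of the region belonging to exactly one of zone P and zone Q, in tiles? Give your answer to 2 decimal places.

|zone P∩zone Q|: x∈[0,7], y∈[1,5] → 7·4 = 28.
|zone P △ zone Q| = |zone P| + |zone Q| − 2·|zone P∩zone Q| = 49 + 28 − 56 = 21.00.

21.00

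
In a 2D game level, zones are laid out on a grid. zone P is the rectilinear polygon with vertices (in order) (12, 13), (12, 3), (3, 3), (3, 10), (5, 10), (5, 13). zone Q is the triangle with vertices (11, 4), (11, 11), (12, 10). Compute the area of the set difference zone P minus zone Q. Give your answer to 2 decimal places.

|zone P| = 84, |zone P∩zone Q| = 3.5.
|zone P ∖ zone Q| = |zone P| − |zone P∩zone Q| = 84 − 3.5 = 80.50.

80.50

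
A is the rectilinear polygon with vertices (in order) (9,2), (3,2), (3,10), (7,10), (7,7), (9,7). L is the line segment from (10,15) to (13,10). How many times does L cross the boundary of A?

The segment lies entirely outside A and never meets its boundary.

0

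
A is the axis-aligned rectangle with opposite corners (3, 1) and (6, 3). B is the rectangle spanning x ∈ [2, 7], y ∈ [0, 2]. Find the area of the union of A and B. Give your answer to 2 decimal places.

By inclusion–exclusion:
Individual areas: |A| = 6, |B| = 10.
|A∩B|: x∈[3,6], y∈[1,2] → 3·1 = 3.
|A ∪ B| = 16 − 3 = 13.00.

13.00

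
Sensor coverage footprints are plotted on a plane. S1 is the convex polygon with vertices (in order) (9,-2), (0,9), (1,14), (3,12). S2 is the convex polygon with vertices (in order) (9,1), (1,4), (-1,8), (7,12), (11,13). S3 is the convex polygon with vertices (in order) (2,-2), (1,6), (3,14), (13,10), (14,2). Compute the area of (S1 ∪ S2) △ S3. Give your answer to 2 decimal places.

|S1 ∪ S2| = 97.3969.
|(S1 ∪ S2) ∩ S3| = 78.9831.
|(S1 ∪ S2) △ S3| = 97.3969 + 144 − 157.9661 = 83.43.

83.43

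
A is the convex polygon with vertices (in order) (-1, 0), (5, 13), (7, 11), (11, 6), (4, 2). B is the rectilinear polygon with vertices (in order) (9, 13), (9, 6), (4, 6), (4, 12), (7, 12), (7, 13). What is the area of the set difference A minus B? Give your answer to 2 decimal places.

|A| = 64, |A∩B| = 24.6859.
|A ∖ B| = |A| − |A∩B| = 64 − 24.6859 = 39.31.

39.31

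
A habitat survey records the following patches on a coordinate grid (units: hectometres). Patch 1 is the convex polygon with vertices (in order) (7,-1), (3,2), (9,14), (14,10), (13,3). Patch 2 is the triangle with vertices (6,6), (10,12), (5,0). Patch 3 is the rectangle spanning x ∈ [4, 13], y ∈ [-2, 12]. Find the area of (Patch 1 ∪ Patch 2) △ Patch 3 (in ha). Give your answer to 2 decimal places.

50.03

|Patch 1 ∪ Patch 2| = 93.5212.
|(Patch 1 ∪ Patch 2) ∩ Patch 3| = 84.7462.
|(Patch 1 ∪ Patch 2) △ Patch 3| = 93.5212 + 126 − 169.4923 = 50.03.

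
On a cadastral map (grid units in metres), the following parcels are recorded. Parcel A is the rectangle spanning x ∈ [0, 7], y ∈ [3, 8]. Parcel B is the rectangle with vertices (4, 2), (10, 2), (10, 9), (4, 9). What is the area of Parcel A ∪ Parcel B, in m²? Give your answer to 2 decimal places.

62.00

By inclusion–exclusion:
Individual areas: |Parcel A| = 35, |Parcel B| = 42.
|Parcel A∩Parcel B|: x∈[4,7], y∈[3,8] → 3·5 = 15.
|Parcel A ∪ Parcel B| = 77 − 15 = 62.00.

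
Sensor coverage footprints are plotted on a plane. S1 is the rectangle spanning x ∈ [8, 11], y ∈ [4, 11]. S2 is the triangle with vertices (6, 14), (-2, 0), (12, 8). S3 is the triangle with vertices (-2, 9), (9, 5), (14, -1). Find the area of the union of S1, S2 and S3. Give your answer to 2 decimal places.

By inclusion–exclusion:
Individual areas: |S1| = 21, |S2| = 66, |S3| = 23.
|S1∩S2| = 11.2857.
|S1∩S3| = 1.5985.
|S2∩S3| = 7.3531.
|S1∩S2∩S3| = 0.
|S1 ∪ S2 ∪ S3| = 110 − 20.2373 + 0 = 89.76.

89.76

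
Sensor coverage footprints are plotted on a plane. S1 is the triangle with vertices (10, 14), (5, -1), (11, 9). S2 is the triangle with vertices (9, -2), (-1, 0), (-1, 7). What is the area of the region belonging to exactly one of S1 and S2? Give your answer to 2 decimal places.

54.10

|S1| = 20, |S2| = 35, |S1∩S2| = 0.4502.
|S1 △ S2| = |S1| + |S2| − 2·|S1∩S2| = 20 + 35 − 0.9004 = 54.10.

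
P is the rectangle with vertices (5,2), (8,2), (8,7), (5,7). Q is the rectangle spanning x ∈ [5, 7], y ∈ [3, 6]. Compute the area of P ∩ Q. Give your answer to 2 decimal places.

6.00

|P∩Q|: x∈[5,7], y∈[3,6] → 2·3 = 6.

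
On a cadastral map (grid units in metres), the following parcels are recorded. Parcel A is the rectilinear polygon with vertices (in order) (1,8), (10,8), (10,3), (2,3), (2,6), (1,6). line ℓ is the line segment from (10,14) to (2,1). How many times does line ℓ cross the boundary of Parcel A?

2

The segment meets the boundary at (3.231,3), (6.308,8).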